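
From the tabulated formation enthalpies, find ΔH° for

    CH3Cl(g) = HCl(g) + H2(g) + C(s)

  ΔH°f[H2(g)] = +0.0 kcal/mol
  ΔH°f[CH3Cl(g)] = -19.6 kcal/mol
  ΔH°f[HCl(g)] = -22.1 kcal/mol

ΔH° = -2.5 kcal/mol

Products: 1·(-22.1) + 1·(+0.0) + 1·(+0.0) = -22.1
Reactants: 1·(-19.6) = -19.6
ΔH° = (-22.1) − (-19.6) = -2.5 kcal/mol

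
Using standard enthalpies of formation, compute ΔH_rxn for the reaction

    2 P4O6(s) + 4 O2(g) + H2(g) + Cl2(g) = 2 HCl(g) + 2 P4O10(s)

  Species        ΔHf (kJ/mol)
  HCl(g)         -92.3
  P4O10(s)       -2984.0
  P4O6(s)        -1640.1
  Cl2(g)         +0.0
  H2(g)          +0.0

Products: 2·(-92.3) + 2·(-2984.0) = -6152.6
Reactants: 2·(-1640.1) + 4·(+0.0) + 1·(+0.0) + 1·(+0.0) = -3280.2
ΔH_rxn = (-6152.6) − (-3280.2) = -2872.4 kJ/mol

ΔH_rxn = -2872.4 kJ/mol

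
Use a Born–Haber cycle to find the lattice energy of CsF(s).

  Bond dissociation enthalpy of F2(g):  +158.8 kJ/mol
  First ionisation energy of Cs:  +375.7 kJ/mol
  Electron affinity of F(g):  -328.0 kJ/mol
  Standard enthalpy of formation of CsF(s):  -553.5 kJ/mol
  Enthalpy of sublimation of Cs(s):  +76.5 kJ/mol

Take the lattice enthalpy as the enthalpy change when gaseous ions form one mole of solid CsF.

U = -757.1 kJ/mol

ΔHf° = 1·ΔHsub + 1·(ΣIE) + 1/2·D(F2) + 1·EA + U
-553.5 = 1·(+76.5) + 1·(+375.7) + 1/2·(+158.8) + 1·(-328.0) + U
U = -553.5 − (+203.6) = -757.1 kJ/mol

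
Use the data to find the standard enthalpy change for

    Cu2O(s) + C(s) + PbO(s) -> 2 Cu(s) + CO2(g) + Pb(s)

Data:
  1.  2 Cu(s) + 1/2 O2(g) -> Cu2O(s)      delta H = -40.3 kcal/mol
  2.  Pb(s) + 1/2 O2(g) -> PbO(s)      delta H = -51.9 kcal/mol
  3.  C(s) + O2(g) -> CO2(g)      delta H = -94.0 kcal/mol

eq. 1 reversed: +40.3 kcal/mol
eq. 2 reversed: +51.9 kcal/mol
eq. 3 as written: -94.0 kcal/mol
delta H = (-1)·(-40.3) + (-1)·(-51.9) + (1)·(-94.0) = -1.8 kcal/mol

delta H = -1.8 kcal/mol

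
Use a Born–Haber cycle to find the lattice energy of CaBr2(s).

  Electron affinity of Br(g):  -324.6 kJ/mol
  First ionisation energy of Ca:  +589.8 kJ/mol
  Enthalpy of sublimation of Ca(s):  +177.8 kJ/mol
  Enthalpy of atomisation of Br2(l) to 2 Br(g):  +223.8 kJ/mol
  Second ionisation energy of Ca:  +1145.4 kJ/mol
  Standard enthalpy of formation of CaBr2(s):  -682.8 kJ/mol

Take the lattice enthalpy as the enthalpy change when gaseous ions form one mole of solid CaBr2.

ΔHf° = 1·ΔHsub + 1·(ΣIE) + 1·D(Br2) + 2·EA + U
-682.8 = 1·(+177.8) + 1·(+1735.2) + 1·(+223.8) + 2·(-324.6) + U
U = -682.8 − (+1487.6) = -2170.4 kJ/mol

U = -2170.4 kJ/mol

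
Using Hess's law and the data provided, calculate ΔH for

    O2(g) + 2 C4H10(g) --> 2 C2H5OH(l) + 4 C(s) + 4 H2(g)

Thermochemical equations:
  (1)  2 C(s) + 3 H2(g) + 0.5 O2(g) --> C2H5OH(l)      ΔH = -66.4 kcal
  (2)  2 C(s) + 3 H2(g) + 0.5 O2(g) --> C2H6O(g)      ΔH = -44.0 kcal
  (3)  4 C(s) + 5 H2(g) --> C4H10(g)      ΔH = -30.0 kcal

(1) × 2: (2)·(-66.4) = -132.8 kcal
(2): not needed.
(3) reversed and × 2: (-2)·(-30.0) = +60.0 kcal
Since enthalpy is a state function, ΔH = (-132.8) + (+60.0) = -72.8 kcal

ΔH = -72.8 kcal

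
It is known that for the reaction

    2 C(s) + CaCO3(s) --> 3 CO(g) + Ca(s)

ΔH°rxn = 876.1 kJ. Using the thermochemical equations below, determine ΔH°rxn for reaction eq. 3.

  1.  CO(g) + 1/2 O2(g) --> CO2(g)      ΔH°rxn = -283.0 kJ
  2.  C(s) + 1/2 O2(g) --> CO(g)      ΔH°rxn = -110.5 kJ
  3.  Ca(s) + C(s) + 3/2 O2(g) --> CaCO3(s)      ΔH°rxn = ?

eq. 1: not needed (CO2(g) appears nowhere else).
eq. 2 × 3: (3)·(-110.5) = -331.5 kJ
eq. 3 reversed (CaCO3(s) must end up as a reactant): contributes −x
+876.1 = (-331.5) − x
x = (+876.1 − (-331.5)) / (-1) = -1207.6 kJ

ΔH°rxn = -1207.6 kJ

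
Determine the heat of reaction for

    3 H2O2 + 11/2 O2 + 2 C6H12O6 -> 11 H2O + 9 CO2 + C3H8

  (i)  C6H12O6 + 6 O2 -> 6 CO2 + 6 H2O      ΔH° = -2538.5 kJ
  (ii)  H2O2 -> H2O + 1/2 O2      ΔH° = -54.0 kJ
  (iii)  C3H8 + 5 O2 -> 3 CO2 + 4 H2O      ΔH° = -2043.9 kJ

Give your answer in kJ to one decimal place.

ΔH° = -3195.1 kJ

(i) × 2 (scale by 2 for the 2 C6H12O6): (2)·(-2538.5) = -5077.0 kJ
(ii) × 3 (scale by 3 for the 3 H2O2): (3)·(-54.0) = -162.0 kJ
(iii) reversed (C3H8 must end up as a product): +2043.9 kJ
By Hess's law, ΔH° = (-5077.0) + (-162.0) + (+2043.9) = -3195.1 kJ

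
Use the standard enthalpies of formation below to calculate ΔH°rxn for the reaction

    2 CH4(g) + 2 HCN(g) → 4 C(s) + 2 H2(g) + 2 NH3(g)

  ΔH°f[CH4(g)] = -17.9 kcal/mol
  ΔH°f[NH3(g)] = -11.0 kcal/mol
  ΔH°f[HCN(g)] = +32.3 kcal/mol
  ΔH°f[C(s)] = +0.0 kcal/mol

ΔH°rxn = -50.8 kcal/mol

ΔH°rxn = Σ nΔHf°(products) − Σ nΔHf°(reactants).
Products: 4·(+0.0) + 2·(+0.0) + 2·(-11.0) = -22.0
Reactants: 2·(-17.9) + 2·(+32.3) = +28.8
ΔH°rxn = (-22.0) − (+28.8) = -50.8 kcal/mol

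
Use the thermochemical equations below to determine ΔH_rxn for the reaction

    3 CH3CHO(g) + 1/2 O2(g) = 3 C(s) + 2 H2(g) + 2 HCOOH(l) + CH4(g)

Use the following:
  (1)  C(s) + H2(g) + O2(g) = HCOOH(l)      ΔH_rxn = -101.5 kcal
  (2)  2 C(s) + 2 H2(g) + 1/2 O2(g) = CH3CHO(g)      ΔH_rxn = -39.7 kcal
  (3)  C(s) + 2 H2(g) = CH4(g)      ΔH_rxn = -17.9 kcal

(1) × 2: (2)·(-101.5) = -203.0 kcal
(2) reversed and × 3: (-3)·(-39.7) = +119.1 kcal
(3) as written: -17.9 kcal
ΔH_rxn = (2)·(-101.5) + (-3)·(-39.7) + (1)·(-17.9) = -101.8 kcal

ΔH_rxn = -101.8 kcal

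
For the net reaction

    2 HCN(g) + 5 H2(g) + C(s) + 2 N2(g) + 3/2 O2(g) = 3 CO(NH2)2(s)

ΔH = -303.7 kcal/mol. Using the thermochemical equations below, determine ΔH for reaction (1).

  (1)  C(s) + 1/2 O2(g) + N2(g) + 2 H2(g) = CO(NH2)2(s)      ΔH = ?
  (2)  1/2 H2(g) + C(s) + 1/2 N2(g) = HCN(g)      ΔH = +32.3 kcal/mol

ΔH = -79.7 kcal/mol

(1) × 3: contributes 3·x
(2) reversed and × 2: (-2)·(+32.3) = -64.6 kcal/mol
-303.7 = (-64.6) + 3·x
x = (-303.7 − (-64.6)) / (3) = -79.7 kcal/mol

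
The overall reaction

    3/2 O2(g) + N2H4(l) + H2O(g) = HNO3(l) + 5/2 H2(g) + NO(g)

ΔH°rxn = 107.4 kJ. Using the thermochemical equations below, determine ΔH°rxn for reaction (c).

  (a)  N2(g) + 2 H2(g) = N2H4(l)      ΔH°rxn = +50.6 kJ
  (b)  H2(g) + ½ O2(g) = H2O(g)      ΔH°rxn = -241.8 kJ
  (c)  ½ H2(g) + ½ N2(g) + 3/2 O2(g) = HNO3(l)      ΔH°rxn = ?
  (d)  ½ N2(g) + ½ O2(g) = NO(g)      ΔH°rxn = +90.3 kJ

ΔH°rxn = -174.1 kJ

(a) reversed: -50.6 kJ
(b) reversed: +241.8 kJ
(c) as written: contributes x
(d) as written: +90.3 kJ
+107.4 = (-50.6) + (+241.8) + (+90.3) + x
x = (+107.4 − (+281.5)) / (1) = -174.1 kJ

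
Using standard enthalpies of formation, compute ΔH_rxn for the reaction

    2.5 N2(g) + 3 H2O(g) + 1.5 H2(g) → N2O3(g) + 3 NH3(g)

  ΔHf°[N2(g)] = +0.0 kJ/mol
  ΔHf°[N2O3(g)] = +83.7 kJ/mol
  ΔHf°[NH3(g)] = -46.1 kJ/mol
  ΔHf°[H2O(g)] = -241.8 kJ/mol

ΔH_rxn = 670.8 kJ/mol

ΔH°rxn = Σ nΔHf°(products) − Σ nΔHf°(reactants).
Products: 1·(+83.7) + 3·(-46.1) = -54.6
Reactants: 5/2·(+0.0) + 3·(-241.8) + 3/2·(+0.0) = -725.4
ΔH_rxn = (-54.6) − (-725.4) = 670.8 kJ/mol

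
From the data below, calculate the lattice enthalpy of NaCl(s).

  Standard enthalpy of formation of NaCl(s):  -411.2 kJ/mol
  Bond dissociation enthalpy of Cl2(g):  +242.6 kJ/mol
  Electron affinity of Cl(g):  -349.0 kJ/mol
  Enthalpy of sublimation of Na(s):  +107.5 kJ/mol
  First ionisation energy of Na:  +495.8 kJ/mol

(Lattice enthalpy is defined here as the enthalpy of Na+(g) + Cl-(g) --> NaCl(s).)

U = -786.8 kJ/mol

ΔHf° = 1·ΔHsub + 1·(ΣIE) + 1/2·D(Cl2) + 1·EA + U
-411.2 = 1·(+107.5) + 1·(+495.8) + 1/2·(+242.6) + 1·(-349.0) + U
U = -411.2 − (+375.6) = -786.8 kJ/mol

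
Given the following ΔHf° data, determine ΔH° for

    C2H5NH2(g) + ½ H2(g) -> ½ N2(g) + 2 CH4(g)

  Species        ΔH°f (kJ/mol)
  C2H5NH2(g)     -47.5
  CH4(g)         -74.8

Products: 1/2·(+0.0) + 2·(-74.8) = -149.6
Reactants: 1·(-47.5) + 1/2·(+0.0) = -47.5
ΔH° = (-149.6) − (-47.5) = -102.1 kJ/mol

ΔH° = -102.1 kJ/mol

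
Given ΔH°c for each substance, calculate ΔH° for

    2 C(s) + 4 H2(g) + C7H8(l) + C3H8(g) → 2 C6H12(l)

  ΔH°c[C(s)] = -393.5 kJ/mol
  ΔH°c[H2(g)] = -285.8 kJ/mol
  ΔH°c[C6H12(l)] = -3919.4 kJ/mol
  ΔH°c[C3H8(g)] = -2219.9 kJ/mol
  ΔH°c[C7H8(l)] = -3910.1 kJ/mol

ΔH° = -221.4 kJ/mol

Using ΔH = Σ nΔHc°(reactants) − Σ nΔHc°(products):
= [2·(-393.5) + 4·(-285.8) + 1·(-3910.1) + 1·(-2219.9)] − [2·(-3919.4)]
= -221.4 kJ/mol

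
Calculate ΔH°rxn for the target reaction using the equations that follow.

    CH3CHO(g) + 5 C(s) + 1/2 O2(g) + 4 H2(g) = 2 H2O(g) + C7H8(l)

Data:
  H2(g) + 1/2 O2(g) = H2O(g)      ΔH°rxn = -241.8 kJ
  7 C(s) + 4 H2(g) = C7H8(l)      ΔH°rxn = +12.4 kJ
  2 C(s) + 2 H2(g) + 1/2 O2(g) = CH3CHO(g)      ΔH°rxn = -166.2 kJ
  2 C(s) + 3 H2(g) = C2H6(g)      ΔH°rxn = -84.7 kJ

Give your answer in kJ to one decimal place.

equation 1 × 2 (×2 to match 2 H2O(g) in the target): (2)·(-241.8) = -483.6 kJ
equation 2 as written (C7H8(l) already on the product side): +12.4 kJ
equation 3 reversed (CH3CHO(g) must end up as a reactant): +166.2 kJ
equation 4: not needed (C2H6(g) appears nowhere else).
ΔH°rxn = (-483.6) + (+12.4) + (+166.2) = -305.0 kJ

ΔH°rxn = -305.0 kJ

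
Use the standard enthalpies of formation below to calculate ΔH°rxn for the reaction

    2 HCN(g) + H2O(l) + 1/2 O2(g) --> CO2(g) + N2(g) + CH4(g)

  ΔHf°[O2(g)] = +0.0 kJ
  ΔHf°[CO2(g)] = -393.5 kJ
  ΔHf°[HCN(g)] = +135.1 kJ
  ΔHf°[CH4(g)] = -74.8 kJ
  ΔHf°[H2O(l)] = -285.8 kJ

Products: 1·(-393.5) + 1·(+0.0) + 1·(-74.8) = -468.3
Reactants: 2·(+135.1) + 1·(-285.8) + 1/2·(+0.0) = -15.6
ΔH°rxn = (-468.3) − (-15.6) = -452.7 kJ

ΔH°rxn = -452.7 kJ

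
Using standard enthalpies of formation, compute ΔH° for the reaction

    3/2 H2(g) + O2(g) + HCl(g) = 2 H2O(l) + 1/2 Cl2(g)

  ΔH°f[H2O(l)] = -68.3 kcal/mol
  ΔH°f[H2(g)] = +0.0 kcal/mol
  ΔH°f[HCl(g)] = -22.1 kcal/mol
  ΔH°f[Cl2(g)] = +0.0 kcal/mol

ΔH° = -114.5 kcal/mol

Products: 2·(-68.3) + 1/2·(+0.0) = -136.6
Reactants: 3/2·(+0.0) + 1·(+0.0) + 1·(-22.1) = -22.1
ΔH° = (-136.6) − (-22.1) = -114.5 kcal/mol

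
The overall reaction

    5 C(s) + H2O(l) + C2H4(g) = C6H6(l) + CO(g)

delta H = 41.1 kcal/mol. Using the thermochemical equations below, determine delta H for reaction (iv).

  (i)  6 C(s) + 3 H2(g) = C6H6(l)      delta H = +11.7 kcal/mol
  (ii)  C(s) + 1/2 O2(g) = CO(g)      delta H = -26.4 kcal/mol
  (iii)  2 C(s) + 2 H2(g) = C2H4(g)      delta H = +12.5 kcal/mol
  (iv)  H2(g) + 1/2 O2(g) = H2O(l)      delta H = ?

delta H = -68.3 kcal/mol

(i) as written (C6H6(l) already on the product side): +11.7 kcal/mol
(ii) as written (CO(g) already on the product side): -26.4 kcal/mol
(iii) reversed (reverse to put C2H4(g) on the reactant side): -12.5 kcal/mol
(iv) reversed (reverse to put H2O(l) on the reactant side): contributes −x
+41.1 = (+11.7) + (-26.4) + (-12.5) − x
x = (+41.1 − (-27.2)) / (-1) = -68.3 kcal/mol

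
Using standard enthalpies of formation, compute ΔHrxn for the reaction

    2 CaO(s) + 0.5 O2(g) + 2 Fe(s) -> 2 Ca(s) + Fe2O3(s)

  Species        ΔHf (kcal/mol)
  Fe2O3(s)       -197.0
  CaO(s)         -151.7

Products: 2·(+0.0) + 1·(-197.0) = -197.0
Reactants: 2·(-151.7) + 1/2·(+0.0) + 2·(+0.0) = -303.4
ΔHrxn = (-197.0) − (-303.4) = 106.4 kcal/mol

ΔHrxn = 106.4 kcal/mol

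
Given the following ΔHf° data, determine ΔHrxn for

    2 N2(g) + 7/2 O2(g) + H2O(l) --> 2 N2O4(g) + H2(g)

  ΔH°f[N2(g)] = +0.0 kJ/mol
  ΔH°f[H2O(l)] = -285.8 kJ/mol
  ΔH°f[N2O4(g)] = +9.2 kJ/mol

ΔHrxn = 304.2 kJ/mol

Products: 2·(+9.2) + 1·(+0.0) = +18.4
Reactants: 2·(+0.0) + 7/2·(+0.0) + 1·(-285.8) = -285.8
ΔHrxn = (+18.4) − (-285.8) = 304.2 kJ/mol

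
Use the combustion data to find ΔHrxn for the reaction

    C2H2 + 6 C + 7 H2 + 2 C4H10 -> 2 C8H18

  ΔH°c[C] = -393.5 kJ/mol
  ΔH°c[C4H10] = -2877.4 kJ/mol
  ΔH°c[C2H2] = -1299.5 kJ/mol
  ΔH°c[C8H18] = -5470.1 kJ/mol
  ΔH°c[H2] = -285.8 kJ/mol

Using ΔH = Σ nΔHc°(reactants) − Σ nΔHc°(products):
= [1·(-1299.5) + 6·(-393.5) + 7·(-285.8) + 2·(-2877.4)] − [2·(-5470.1)]
= -475.7 kJ/mol

ΔHrxn = -475.7 kJ/mol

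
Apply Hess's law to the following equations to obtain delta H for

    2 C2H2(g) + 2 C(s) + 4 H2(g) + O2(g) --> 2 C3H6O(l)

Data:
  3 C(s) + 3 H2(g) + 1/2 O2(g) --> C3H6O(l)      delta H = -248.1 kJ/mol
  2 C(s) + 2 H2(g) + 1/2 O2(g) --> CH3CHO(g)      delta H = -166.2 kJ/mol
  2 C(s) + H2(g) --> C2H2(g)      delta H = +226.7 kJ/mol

equation 1 × 2: (2)·(-248.1) = -496.2 kJ/mol
equation 2: not needed.
equation 3 reversed and × 2: (-2)·(+226.7) = -453.4 kJ/mol
Summing the manipulated equations, delta H = (-496.2) + (-453.4) = -949.6 kJ/mol

delta H = -949.6 kJ/mol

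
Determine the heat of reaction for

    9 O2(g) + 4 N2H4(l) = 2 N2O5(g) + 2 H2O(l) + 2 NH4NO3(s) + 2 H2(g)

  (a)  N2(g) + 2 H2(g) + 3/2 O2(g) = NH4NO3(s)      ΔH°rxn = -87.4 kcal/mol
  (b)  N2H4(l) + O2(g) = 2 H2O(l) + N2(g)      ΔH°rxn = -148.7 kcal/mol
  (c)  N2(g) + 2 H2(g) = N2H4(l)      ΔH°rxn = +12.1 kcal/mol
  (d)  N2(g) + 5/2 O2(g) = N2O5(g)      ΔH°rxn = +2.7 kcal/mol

(a) × 2 (×2 to match 2 NH4NO3(s) in the target): (2)·(-87.4) = -174.8 kcal/mol
(b) as written (H2O(l) already on the product side): -148.7 kcal/mol
(c) reversed and × 3: (-3)·(+12.1) = -36.3 kcal/mol
(d) × 2 (×2 to match 2 N2O5(g) in the target): (2)·(+2.7) = +5.4 kcal/mol
By Hess's law, ΔH°rxn = (-174.8) + (-148.7) + (-36.3) + (+5.4) = -354.4 kcal/mol

ΔH°rxn = -354.4 kcal/mol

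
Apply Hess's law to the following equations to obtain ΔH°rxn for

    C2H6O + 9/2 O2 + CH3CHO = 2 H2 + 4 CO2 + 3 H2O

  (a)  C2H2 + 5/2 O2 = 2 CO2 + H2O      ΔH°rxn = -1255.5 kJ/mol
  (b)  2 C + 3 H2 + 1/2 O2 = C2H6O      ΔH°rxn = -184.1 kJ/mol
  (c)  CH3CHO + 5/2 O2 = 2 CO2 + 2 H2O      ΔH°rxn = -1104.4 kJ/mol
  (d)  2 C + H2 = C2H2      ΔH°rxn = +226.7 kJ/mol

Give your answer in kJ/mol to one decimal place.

ΔH°rxn = -1949.1 kJ/mol

(a) as written: -1255.5 kJ/mol
(b) reversed (reverse to put C2H6O on the reactant side): +184.1 kJ/mol
(c) as written (CH3CHO already on the reactant side): -1104.4 kJ/mol
(d) as written: +226.7 kJ/mol
ΔH°rxn = (-1255.5) + (+184.1) + (-1104.4) + (+226.7) = -1949.1 kJ/mol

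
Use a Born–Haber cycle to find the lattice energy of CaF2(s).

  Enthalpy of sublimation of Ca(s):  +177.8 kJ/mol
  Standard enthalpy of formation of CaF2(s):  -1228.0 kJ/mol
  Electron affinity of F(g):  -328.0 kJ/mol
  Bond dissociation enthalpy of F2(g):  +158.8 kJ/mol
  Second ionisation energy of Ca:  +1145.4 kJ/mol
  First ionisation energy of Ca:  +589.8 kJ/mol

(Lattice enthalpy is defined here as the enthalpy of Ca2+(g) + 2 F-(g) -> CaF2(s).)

U = -2643.8 kJ/mol

ΔHf° = 1·ΔHsub + 1·(ΣIE) + 1·D(F2) + 2·EA + U
-1228.0 = 1·(+177.8) + 1·(+1735.2) + 1·(+158.8) + 2·(-328.0) + U
U = -1228.0 − (+1415.8) = -2643.8 kJ/mol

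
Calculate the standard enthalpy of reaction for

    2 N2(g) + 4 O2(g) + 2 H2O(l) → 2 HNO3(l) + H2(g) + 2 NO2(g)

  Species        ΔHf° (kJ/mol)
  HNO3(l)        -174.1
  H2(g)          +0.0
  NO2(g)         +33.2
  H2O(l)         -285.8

ΔHrxn = 289.8 kJ/mol

Products: 2·(-174.1) + 1·(+0.0) + 2·(+33.2) = -281.8
Reactants: 2·(+0.0) + 4·(+0.0) + 2·(-285.8) = -571.6
ΔHrxn = (-281.8) − (-571.6) = 289.8 kJ/mol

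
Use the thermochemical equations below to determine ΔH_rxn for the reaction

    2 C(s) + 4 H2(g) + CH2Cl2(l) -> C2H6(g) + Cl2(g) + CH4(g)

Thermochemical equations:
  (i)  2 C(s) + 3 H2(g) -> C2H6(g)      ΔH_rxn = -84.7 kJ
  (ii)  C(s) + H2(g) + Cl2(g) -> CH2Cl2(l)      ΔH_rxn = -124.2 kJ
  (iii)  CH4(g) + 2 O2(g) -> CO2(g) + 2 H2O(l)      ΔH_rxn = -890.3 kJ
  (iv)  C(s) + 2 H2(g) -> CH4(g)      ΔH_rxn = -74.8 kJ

(i) as written (C2H6(g) already on the product side): -84.7 kJ
(ii) reversed (CH2Cl2(l) must end up as a reactant): +124.2 kJ
(iii): not needed (H2O(l) appears nowhere else).
(iv) as written: -74.8 kJ
Combining the equations, ΔH_rxn = (1)·(-84.7) + (-1)·(-124.2) + (1)·(-74.8) = -35.3 kJ

ΔH_rxn = -35.3 kJ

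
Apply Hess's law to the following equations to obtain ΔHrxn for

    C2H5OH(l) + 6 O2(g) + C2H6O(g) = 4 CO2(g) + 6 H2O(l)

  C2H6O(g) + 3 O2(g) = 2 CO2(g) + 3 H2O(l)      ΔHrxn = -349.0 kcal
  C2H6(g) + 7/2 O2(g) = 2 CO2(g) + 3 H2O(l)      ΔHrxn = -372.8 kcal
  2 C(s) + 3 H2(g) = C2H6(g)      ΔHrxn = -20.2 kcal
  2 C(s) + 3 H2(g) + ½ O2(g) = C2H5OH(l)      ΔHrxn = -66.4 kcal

ΔHrxn = -675.6 kcal

equation 1 as written (C2H6O(g) already on the reactant side): -349.0 kcal
equation 2 as written: -372.8 kcal
equation 3 as written: -20.2 kcal
equation 4 reversed (reverse to put C2H5OH(l) on the reactant side): +66.4 kcal
ΔHrxn = (-349.0) + (-372.8) + (-20.2) + (+66.4) = -675.6 kcal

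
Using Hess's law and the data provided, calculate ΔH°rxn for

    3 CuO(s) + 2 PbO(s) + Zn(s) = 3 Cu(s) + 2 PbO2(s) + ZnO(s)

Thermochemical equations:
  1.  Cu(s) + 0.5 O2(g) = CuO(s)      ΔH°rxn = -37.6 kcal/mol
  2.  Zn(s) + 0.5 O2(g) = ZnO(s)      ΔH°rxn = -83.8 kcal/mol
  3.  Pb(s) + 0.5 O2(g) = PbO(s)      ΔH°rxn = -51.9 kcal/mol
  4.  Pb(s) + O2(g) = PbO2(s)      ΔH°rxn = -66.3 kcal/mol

eq. 1 reversed and × 3: (-3)·(-37.6) = +112.8 kcal/mol
eq. 2 as written: -83.8 kcal/mol
eq. 3 reversed and × 2: (-2)·(-51.9) = +103.8 kcal/mol
eq. 4 × 2: (2)·(-66.3) = -132.6 kcal/mol
Summing the manipulated equations, ΔH°rxn = (+112.8) + (-83.8) + (+103.8) + (-132.6) = 0.2 kcal/mol

ΔH°rxn = 0.2 kcal/mol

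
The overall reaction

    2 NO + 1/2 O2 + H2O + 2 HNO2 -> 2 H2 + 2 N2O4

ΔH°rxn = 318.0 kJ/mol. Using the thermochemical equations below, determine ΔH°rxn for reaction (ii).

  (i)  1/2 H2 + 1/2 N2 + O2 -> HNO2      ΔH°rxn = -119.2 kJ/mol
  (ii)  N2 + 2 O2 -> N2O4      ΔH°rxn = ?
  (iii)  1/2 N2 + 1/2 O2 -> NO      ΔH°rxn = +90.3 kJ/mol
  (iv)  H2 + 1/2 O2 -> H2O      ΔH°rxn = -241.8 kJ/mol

ΔH°rxn = 9.2 kJ/mol

(i) reversed and × 2: (-2)·(-119.2) = +238.4 kJ/mol
(ii) × 2: contributes 2·x
(iii) reversed and × 2: (-2)·(+90.3) = -180.6 kJ/mol
(iv) reversed: +241.8 kJ/mol
+318.0 = (+238.4) + (-180.6) + (+241.8) + 2·x
x = (+318.0 − (+299.6)) / (2) = 9.2 kJ/mol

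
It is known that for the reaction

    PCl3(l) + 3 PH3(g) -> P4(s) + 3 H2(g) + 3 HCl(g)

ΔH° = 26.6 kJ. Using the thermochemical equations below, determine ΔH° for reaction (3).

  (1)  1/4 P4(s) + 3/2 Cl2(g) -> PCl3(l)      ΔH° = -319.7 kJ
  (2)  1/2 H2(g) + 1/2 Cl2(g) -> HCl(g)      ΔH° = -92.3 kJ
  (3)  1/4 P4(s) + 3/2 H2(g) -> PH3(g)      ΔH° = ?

ΔH° = 5.4 kJ

(1) reversed: +319.7 kJ
(2) × 3: (3)·(-92.3) = -276.9 kJ
(3) reversed and × 3: contributes −3·x
+26.6 = (+319.7) + (-276.9) − 3·x
x = (+26.6 − (+42.8)) / (-3) = 5.4 kJ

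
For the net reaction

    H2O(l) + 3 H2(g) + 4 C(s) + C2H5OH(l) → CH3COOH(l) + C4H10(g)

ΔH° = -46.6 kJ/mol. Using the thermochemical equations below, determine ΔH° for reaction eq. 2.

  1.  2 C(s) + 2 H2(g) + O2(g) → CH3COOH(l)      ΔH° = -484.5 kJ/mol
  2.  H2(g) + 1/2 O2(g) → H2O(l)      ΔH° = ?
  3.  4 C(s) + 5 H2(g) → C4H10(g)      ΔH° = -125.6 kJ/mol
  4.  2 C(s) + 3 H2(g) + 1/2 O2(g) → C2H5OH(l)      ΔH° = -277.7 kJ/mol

ΔH° = -285.8 kJ/mol

eq. 1 as written (CH3COOH(l) already on the product side): -484.5 kJ/mol
eq. 2 reversed (reverse to put H2O(l) on the reactant side): contributes −x
eq. 3 as written (C4H10(g) already on the product side): -125.6 kJ/mol
eq. 4 reversed (C2H5OH(l) must end up as a reactant): +277.7 kJ/mol
-46.6 = (-484.5) + (-125.6) + (+277.7) − x
x = (-46.6 − (-332.4)) / (-1) = -285.8 kJ/mol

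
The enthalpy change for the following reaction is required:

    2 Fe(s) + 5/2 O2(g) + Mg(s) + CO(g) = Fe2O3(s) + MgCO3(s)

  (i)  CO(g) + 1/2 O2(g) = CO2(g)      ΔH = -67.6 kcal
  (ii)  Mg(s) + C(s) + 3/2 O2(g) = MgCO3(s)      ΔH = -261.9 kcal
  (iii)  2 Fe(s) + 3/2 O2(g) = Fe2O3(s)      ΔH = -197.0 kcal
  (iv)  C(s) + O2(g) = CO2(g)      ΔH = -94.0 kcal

(i) as written: -67.6 kcal
(ii) as written: -261.9 kcal
(iii) as written: -197.0 kcal
(iv) reversed: +94.0 kcal
By Hess's law, ΔH = (-67.6) + (-261.9) + (-197.0) + (+94.0) = -432.5 kcal

ΔH = -432.5 kcal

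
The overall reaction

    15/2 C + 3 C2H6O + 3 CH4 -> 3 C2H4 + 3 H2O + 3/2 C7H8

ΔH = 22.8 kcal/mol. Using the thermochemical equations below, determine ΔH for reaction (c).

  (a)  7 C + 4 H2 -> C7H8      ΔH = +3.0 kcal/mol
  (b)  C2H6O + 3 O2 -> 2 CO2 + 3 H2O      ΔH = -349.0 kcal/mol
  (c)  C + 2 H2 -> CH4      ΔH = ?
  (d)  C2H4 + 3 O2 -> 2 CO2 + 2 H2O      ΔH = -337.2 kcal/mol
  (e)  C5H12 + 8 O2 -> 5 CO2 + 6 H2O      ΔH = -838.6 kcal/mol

ΔH = -17.9 kcal/mol

(a) × 3/2 (scale by 3/2 for the 3/2 C7H8): (3/2)·(+3.0) = +4.5 kcal/mol
(b) × 3 (×3 to match 3 C2H6O in the target): (3)·(-349.0) = -1047.0 kcal/mol
(c) reversed and × 3 (CH4 must end up as a reactant; scale by 3 for the 3 CH4): contributes −3·x
(d) reversed and × 3 (reverse to put C2H4 on the product side; ×3 to match 3 C2H4 in the target): (-3)·(-337.2) = +1011.6 kcal/mol
(e): not needed (C5H12 appears nowhere else).
+22.8 = (+4.5) + (-1047.0) + (+1011.6) − 3·x
x = (+22.8 − (-30.9)) / (-3) = -17.9 kcal/mol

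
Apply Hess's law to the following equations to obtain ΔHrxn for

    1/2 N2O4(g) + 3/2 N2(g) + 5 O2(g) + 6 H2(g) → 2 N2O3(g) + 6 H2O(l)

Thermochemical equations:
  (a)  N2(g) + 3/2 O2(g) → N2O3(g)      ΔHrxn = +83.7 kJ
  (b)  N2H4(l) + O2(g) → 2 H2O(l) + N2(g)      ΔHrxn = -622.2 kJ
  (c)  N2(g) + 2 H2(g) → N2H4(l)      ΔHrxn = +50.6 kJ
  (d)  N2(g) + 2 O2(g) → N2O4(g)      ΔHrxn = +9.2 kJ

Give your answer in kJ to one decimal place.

(a) × 2: (2)·(+83.7) = +167.4 kJ
(b) × 3: (3)·(-622.2) = -1866.6 kJ
(c) × 3: (3)·(+50.6) = +151.8 kJ
(d) reversed and × 1/2: (-1/2)·(+9.2) = -4.6 kJ
Since enthalpy is a state function, ΔHrxn = (+167.4) + (-1866.6) + (+151.8) + (-4.6) = -1552.0 kJ

ΔHrxn = -1552.0 kJ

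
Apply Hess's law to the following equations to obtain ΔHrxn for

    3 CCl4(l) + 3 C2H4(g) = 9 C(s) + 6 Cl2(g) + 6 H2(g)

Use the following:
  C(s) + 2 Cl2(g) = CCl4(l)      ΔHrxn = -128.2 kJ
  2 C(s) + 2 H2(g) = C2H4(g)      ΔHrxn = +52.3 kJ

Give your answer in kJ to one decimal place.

equation 1 reversed and × 3: (-3)·(-128.2) = +384.6 kJ
equation 2 reversed and × 3: (-3)·(+52.3) = -156.9 kJ
Summing the manipulated equations, ΔHrxn = (+384.6) + (-156.9) = 227.7 kJ

ΔHrxn = 227.7 kJ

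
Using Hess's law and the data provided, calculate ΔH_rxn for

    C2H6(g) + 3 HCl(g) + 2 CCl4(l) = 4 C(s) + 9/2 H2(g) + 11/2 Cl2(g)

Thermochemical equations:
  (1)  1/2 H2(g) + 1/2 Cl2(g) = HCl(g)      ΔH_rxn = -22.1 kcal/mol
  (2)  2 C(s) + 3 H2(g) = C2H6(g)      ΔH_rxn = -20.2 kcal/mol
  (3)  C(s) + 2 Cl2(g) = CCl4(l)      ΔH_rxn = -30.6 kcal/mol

ΔH_rxn = 147.7 kcal/mol

(1) reversed and × 3 (HCl(g) must end up as a reactant; scale by 3 for the 3 HCl(g)): (-3)·(-22.1) = +66.3 kcal/mol
(2) reversed (C2H6(g) must end up as a reactant): +20.2 kcal/mol
(3) reversed and × 2 (CCl4(l) must end up as a reactant; ×2 to match 2 CCl4(l) in the target): (-2)·(-30.6) = +61.2 kcal/mol
Combining the equations, ΔH_rxn = (+66.3) + (+20.2) + (+61.2) = 147.7 kcal/mol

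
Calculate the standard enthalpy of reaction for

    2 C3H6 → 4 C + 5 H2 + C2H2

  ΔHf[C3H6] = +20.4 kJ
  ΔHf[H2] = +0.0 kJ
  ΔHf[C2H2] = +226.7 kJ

ΔH_rxn = 185.9 kJ

Products: 4·(+0.0) + 5·(+0.0) + 1·(+226.7) = +226.7
Reactants: 2·(+20.4) = +40.8
ΔH_rxn = (+226.7) − (+40.8) = 185.9 kJ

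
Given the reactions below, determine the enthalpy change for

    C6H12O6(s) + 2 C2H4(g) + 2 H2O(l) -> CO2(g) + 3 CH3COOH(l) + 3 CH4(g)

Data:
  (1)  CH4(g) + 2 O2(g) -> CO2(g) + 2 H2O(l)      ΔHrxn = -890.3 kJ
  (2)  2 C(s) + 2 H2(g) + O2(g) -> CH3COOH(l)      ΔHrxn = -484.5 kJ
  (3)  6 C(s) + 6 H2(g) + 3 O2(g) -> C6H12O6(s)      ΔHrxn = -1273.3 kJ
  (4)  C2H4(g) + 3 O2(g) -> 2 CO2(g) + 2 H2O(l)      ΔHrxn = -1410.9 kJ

ΔHrxn = -331.1 kJ

(1) reversed and × 3 (CH4(g) must end up as a product; scale by 3 for the 3 CH4(g)): (-3)·(-890.3) = +2670.9 kJ
(2) × 3 (×3 to match 3 CH3COOH(l) in the target): (3)·(-484.5) = -1453.5 kJ
(3) reversed (reverse to put C6H12O6(s) on the reactant side): +1273.3 kJ
(4) × 2 (scale by 2 for the 2 C2H4(g)): (2)·(-1410.9) = -2821.8 kJ
By Hess's law, ΔHrxn = (-3)·(-890.3) + (3)·(-484.5) + (-1)·(-1273.3) + (2)·(-1410.9) = -331.1 kJ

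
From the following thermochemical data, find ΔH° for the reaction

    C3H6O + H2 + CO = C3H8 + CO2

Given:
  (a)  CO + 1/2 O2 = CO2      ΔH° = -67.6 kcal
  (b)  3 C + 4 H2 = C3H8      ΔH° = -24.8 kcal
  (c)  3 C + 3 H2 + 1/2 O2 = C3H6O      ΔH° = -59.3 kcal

ΔH° = -33.1 kcal

(a) as written: -67.6 kcal
(b) as written: -24.8 kcal
(c) reversed: +59.3 kcal
Combining the equations, ΔH° = (-67.6) + (-24.8) + (+59.3) = -33.1 kcal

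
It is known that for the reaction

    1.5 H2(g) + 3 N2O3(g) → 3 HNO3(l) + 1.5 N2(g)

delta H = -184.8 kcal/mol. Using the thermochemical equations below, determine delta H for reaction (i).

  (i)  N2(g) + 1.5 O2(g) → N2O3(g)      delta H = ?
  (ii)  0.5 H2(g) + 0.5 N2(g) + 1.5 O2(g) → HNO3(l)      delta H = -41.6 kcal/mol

delta H = 20.0 kcal/mol

(i) reversed and × 3: contributes −3·x
(ii) × 3: (3)·(-41.6) = -124.8 kcal/mol
-184.8 = (-124.8) − 3·x
x = (-184.8 − (-124.8)) / (-3) = 20.0 kcal/mol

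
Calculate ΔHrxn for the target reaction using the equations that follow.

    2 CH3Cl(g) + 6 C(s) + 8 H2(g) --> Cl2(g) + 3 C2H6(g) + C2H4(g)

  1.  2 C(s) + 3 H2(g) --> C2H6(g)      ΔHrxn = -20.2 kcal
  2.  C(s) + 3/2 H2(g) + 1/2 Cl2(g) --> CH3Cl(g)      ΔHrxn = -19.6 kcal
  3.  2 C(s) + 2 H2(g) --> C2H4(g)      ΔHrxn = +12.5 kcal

eq. 1 × 3: (3)·(-20.2) = -60.6 kcal
eq. 2 reversed and × 2: (-2)·(-19.6) = +39.2 kcal
eq. 3 as written: +12.5 kcal
Combining the equations, ΔHrxn = (-60.6) + (+39.2) + (+12.5) = -8.9 kcal

ΔHrxn = -8.9 kcal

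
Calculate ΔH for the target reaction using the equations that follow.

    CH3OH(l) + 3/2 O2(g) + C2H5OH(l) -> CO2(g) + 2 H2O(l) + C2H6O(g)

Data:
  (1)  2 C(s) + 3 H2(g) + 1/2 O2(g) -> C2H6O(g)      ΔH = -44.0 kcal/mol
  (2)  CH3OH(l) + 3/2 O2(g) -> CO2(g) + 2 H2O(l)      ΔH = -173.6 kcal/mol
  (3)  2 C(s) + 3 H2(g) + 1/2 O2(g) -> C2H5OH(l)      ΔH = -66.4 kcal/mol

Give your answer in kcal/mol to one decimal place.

ΔH = -151.2 kcal/mol

(1) as written: -44.0 kcal/mol
(2) as written: -173.6 kcal/mol
(3) reversed: +66.4 kcal/mol
By Hess's law, ΔH = (1)·(-44.0) + (1)·(-173.6) + (-1)·(-66.4) = -151.2 kcal/mol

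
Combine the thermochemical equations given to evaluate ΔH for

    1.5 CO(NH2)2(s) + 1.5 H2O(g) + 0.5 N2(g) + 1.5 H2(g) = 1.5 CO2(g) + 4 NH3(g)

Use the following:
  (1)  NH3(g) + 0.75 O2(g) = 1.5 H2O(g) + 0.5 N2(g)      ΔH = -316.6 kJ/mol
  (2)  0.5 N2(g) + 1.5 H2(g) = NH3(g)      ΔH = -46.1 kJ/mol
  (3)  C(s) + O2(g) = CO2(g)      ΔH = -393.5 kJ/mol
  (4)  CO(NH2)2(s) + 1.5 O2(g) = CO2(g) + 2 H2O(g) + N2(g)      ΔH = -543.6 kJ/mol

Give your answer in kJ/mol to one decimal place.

(1) reversed and × 3: (-3)·(-316.6) = +949.8 kJ/mol
(2) as written (H2(g) already on the reactant side): -46.1 kJ/mol
(3): not needed (C(s) appears nowhere else).
(4) × 3/2 (×3/2 to match 3/2 CO(NH2)2(s) in the target): (3/2)·(-543.6) = -815.4 kJ/mol
ΔH = (-3)·(-316.6) + (1)·(-46.1) + (3/2)·(-543.6) = 88.3 kJ/mol

ΔH = 88.3 kJ/mol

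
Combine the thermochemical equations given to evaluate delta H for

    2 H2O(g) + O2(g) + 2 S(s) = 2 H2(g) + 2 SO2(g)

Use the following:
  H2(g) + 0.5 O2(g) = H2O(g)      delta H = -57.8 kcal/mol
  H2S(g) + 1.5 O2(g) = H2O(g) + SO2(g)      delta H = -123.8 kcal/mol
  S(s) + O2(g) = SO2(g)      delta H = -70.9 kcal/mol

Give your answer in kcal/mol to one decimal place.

delta H = -26.2 kcal/mol

equation 1 reversed and × 2 (H2(g) must end up as a product; scale by 2 for the 2 H2(g)): (-2)·(-57.8) = +115.6 kcal/mol
equation 2: not needed (H2S(g) appears nowhere else).
equation 3 × 2 (×2 to match 2 S(s) in the target): (2)·(-70.9) = -141.8 kcal/mol
delta H = (+115.6) + (-141.8) = -26.2 kcal/mol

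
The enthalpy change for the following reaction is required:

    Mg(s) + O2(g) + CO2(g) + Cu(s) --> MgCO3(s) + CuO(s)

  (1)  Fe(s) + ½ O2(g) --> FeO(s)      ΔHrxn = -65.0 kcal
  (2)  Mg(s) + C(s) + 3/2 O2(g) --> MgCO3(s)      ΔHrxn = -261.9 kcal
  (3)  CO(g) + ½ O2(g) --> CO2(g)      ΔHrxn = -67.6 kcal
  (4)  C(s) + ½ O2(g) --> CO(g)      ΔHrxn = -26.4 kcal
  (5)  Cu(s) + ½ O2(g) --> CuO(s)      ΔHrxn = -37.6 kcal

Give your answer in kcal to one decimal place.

ΔHrxn = -205.5 kcal

(1): not needed.
(2) as written: -261.9 kcal
(3) reversed: +67.6 kcal
(4) reversed: +26.4 kcal
(5) as written: -37.6 kcal
Since enthalpy is a state function, ΔHrxn = (1)·(-261.9) + (-1)·(-67.6) + (-1)·(-26.4) + (1)·(-37.6) = -205.5 kcal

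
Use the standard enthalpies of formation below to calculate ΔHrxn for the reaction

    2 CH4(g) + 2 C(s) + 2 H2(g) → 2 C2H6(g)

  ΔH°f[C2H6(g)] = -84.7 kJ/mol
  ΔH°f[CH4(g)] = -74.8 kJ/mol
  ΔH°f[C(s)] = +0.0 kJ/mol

ΔHrxn = -19.8 kJ/mol

Products: 2·(-84.7) = -169.4
Reactants: 2·(-74.8) + 2·(+0.0) + 2·(+0.0) = -149.6
ΔHrxn = (-169.4) − (-149.6) = -19.8 kJ/mol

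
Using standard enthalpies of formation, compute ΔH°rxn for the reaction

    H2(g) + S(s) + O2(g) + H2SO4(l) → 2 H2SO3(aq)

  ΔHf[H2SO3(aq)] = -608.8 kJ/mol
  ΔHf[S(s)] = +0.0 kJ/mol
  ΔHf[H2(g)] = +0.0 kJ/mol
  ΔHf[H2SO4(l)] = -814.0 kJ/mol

ΔH°rxn = -403.6 kJ/mol

Products: 2·(-608.8) = -1217.6
Reactants: 1·(+0.0) + 1·(+0.0) + 1·(+0.0) + 1·(-814.0) = -814.0
ΔH°rxn = (-1217.6) − (-814.0) = -403.6 kJ/mol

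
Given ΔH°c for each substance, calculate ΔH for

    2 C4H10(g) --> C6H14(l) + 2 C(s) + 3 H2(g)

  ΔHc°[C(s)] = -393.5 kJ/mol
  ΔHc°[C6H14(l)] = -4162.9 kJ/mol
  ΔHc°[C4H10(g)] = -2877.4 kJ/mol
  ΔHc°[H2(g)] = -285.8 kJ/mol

With combustion enthalpies, reactants minus products:
= [2·(-2877.4)] − [1·(-4162.9) + 2·(-393.5) + 3·(-285.8)]
= 52.5 kJ/mol

ΔH = 52.5 kJ/mol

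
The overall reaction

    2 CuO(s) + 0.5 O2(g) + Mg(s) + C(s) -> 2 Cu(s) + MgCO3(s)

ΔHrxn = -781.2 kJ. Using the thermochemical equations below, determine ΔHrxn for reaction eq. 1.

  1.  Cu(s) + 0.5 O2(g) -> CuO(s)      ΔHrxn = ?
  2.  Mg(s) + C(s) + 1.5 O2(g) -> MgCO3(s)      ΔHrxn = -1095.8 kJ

ΔHrxn = -157.3 kJ

eq. 1 reversed and × 2: contributes −2·x
eq. 2 as written: -1095.8 kJ
-781.2 = (-1095.8) − 2·x
x = (-781.2 − (-1095.8)) / (-2) = -157.3 kJ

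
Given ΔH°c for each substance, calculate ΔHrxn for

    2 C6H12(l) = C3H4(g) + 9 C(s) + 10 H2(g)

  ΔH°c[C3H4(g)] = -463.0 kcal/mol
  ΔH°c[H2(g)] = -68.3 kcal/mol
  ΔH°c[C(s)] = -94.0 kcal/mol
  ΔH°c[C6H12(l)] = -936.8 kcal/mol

Using ΔH = Σ nΔHc°(reactants) − Σ nΔHc°(products):
= [2·(-936.8)] − [1·(-463.0) + 9·(-94.0) + 10·(-68.3)]
= 118.4 kcal/mol

ΔHrxn = 118.4 kcal/mol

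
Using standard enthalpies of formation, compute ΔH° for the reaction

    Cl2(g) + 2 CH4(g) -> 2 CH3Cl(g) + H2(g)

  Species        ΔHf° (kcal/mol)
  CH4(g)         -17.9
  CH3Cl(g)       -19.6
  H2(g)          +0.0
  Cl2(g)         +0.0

Products: 2·(-19.6) + 1·(+0.0) = -39.2
Reactants: 1·(+0.0) + 2·(-17.9) = -35.8
ΔH° = (-39.2) − (-35.8) = -3.4 kcal/mol

ΔH° = -3.4 kcal/mol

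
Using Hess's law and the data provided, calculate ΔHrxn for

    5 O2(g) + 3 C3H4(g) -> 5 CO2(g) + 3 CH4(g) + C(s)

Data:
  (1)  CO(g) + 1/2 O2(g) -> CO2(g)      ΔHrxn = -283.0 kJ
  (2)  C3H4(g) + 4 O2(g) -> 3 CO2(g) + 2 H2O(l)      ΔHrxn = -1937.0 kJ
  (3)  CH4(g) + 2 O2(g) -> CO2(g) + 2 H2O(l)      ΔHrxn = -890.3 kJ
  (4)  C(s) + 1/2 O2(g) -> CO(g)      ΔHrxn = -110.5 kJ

ΔHrxn = -2746.6 kJ

(1) reversed: +283.0 kJ
(2) × 3 (×3 to match 3 C3H4(g) in the target): (3)·(-1937.0) = -5811.0 kJ
(3) reversed and × 3 (reverse to put CH4(g) on the product side; scale by 3 for the 3 CH4(g)): (-3)·(-890.3) = +2670.9 kJ
(4) reversed (C(s) must end up as a product): +110.5 kJ
ΔHrxn = (+283.0) + (-5811.0) + (+2670.9) + (+110.5) = -2746.6 kJ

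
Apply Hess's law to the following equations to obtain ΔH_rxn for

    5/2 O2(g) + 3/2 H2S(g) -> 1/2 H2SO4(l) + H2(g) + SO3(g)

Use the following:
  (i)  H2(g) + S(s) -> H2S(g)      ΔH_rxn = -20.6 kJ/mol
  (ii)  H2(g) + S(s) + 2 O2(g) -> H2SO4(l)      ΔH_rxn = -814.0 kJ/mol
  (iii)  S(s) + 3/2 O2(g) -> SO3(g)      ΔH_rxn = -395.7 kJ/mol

(i) reversed and × 3/2: (-3/2)·(-20.6) = +30.9 kJ/mol
(ii) × 1/2: (1/2)·(-814.0) = -407.0 kJ/mol
(iii) as written: -395.7 kJ/mol
Summing the manipulated equations, ΔH_rxn = (+30.9) + (-407.0) + (-395.7) = -771.8 kJ/mol

ΔH_rxn = -771.8 kJ/mol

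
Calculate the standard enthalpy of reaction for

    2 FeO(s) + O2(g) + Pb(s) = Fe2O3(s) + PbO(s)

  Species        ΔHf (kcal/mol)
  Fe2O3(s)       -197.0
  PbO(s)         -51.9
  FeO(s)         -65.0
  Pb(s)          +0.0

ΔH_rxn = -118.9 kcal/mol

Products: 1·(-197.0) + 1·(-51.9) = -248.9
Reactants: 2·(-65.0) + 1·(+0.0) + 1·(+0.0) = -130.0
ΔH_rxn = (-248.9) − (-130.0) = -118.9 kcal/mol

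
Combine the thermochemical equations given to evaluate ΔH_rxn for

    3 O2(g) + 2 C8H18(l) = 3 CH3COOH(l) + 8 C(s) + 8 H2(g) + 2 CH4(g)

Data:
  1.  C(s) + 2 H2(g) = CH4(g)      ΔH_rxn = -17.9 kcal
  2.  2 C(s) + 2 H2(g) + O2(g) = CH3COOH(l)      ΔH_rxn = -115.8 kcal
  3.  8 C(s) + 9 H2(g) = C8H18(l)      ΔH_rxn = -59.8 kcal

ΔH_rxn = -263.6 kcal

eq. 1 × 2: (2)·(-17.9) = -35.8 kcal
eq. 2 × 3: (3)·(-115.8) = -347.4 kcal
eq. 3 reversed and × 2: (-2)·(-59.8) = +119.6 kcal
ΔH_rxn = (-35.8) + (-347.4) + (+119.6) = -263.6 kcal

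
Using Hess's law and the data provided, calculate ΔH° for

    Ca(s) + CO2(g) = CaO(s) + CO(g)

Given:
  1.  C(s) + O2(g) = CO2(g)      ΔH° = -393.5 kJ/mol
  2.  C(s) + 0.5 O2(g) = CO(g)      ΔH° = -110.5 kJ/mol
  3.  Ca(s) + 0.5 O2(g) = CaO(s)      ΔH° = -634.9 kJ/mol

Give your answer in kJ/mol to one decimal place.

eq. 1 reversed (CO2(g) must end up as a reactant): +393.5 kJ/mol
eq. 2 as written (CO(g) already on the product side): -110.5 kJ/mol
eq. 3 as written (CaO(s) already on the product side): -634.9 kJ/mol
Combining the equations, ΔH° = (+393.5) + (-110.5) + (-634.9) = -351.9 kJ/mol

ΔH° = -351.9 kJ/mol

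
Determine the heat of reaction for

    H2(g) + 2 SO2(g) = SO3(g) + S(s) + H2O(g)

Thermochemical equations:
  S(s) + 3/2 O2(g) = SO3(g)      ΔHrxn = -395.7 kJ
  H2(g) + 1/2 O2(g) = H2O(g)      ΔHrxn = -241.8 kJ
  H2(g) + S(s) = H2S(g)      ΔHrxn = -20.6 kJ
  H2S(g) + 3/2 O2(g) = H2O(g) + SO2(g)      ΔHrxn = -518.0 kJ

ΔHrxn = -43.9 kJ

equation 1 as written (SO3(g) already on the product side): -395.7 kJ
equation 2 × 3: (3)·(-241.8) = -725.4 kJ
equation 3 reversed and × 2: (-2)·(-20.6) = +41.2 kJ
equation 4 reversed and × 2 (SO2(g) must end up as a reactant; ×2 to match 2 SO2(g) in the target): (-2)·(-518.0) = +1036.0 kJ
Combining the equations, ΔHrxn = (-395.7) + (-725.4) + (+41.2) + (+1036.0) = -43.9 kJ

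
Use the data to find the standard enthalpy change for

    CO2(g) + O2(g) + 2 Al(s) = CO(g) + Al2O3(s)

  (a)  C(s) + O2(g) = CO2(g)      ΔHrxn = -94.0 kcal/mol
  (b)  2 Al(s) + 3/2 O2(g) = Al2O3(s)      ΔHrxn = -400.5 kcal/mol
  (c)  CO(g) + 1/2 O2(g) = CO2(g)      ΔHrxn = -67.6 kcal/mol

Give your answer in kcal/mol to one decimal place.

ΔHrxn = -332.9 kcal/mol

(a): not needed (C(s) appears nowhere else).
(b) as written (Al2O3(s) already on the product side): -400.5 kcal/mol
(c) reversed (CO(g) must end up as a product): +67.6 kcal/mol
ΔHrxn = (-400.5) + (+67.6) = -332.9 kcal/mol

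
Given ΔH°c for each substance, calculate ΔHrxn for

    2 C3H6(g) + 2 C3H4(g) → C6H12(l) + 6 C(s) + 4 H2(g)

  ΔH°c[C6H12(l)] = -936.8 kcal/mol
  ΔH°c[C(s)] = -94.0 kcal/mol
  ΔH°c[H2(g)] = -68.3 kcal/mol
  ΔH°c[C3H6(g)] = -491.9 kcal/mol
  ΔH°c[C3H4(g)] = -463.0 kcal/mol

With combustion enthalpies, reactants minus products:
= [2·(-491.9) + 2·(-463.0)] − [1·(-936.8) + 6·(-94.0) + 4·(-68.3)]
= -135.8 kcal/mol

ΔHrxn = -135.8 kcal/mol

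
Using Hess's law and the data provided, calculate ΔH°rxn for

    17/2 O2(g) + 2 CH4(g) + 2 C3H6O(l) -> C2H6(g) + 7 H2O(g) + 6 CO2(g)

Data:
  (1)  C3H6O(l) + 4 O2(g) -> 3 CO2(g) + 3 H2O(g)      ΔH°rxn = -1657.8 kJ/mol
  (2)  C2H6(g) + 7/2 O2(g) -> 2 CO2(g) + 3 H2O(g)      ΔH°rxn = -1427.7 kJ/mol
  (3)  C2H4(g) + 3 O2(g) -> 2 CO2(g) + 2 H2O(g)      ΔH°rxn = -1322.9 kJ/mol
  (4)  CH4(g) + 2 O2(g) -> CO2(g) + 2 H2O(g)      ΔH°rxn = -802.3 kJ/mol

(1) × 2 (scale by 2 for the 2 C3H6O(l)): (2)·(-1657.8) = -3315.6 kJ/mol
(2) reversed (C2H6(g) must end up as a product): +1427.7 kJ/mol
(3): not needed (C2H4(g) appears nowhere else).
(4) × 2 (×2 to match 2 CH4(g) in the target): (2)·(-802.3) = -1604.6 kJ/mol
ΔH°rxn = (2)·(-1657.8) + (-1)·(-1427.7) + (2)·(-802.3) = -3492.5 kJ/mol

ΔH°rxn = -3492.5 kJ/mol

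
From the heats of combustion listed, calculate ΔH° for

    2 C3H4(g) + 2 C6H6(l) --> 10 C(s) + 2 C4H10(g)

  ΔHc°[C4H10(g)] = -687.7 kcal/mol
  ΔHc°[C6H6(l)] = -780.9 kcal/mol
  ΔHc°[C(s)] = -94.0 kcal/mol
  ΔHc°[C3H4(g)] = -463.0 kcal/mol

Using ΔH = Σ nΔHc°(reactants) − Σ nΔHc°(products):
= [2·(-463.0) + 2·(-780.9)] − [10·(-94.0) + 2·(-687.7)]
= -172.4 kcal/mol

ΔH° = -172.4 kcal/mol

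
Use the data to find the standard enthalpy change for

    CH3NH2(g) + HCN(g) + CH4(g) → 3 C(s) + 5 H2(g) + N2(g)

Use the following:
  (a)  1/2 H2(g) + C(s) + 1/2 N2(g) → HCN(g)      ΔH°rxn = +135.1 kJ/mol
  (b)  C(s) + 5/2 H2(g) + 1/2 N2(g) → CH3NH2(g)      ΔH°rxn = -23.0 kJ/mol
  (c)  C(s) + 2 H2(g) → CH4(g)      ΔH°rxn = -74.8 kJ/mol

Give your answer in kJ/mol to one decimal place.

(a) reversed: -135.1 kJ/mol
(b) reversed: +23.0 kJ/mol
(c) reversed: +74.8 kJ/mol
ΔH°rxn = (-135.1) + (+23.0) + (+74.8) = -37.3 kJ/mol

ΔH°rxn = -37.3 kJ/mol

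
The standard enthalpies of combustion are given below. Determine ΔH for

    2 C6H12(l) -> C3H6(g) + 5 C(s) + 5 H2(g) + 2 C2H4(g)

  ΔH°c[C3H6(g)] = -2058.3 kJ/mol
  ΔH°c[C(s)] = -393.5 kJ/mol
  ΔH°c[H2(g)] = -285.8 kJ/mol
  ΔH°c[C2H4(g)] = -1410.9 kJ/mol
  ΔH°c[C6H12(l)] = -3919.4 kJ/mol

ΔH = 437.8 kJ/mol

Using ΔH = Σ nΔHc°(reactants) − Σ nΔHc°(products):
= [2·(-3919.4)] − [1·(-2058.3) + 5·(-393.5) + 5·(-285.8) + 2·(-1410.9)]
= 437.8 kJ/mol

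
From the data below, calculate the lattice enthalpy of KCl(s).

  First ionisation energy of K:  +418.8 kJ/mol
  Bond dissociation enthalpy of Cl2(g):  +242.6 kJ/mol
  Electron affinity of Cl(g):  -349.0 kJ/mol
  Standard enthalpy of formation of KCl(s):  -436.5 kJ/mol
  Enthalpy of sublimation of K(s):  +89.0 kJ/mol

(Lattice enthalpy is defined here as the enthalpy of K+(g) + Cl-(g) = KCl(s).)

ΔHf° = 1·ΔHsub + 1·(ΣIE) + 1/2·D(Cl2) + 1·EA + U
-436.5 = 1·(+89.0) + 1·(+418.8) + 1/2·(+242.6) + 1·(-349.0) + U
U = -436.5 − (+280.1) = -716.6 kJ/mol

U = -716.6 kJ/mol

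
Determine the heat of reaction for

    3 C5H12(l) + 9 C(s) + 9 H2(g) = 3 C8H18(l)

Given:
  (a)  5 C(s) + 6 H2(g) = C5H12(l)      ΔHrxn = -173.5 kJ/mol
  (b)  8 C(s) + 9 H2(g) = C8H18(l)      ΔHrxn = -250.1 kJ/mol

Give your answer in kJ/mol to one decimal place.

ΔHrxn = -229.8 kJ/mol

(a) reversed and × 3 (reverse to put C5H12(l) on the reactant side; ×3 to match 3 C5H12(l) in the target): (-3)·(-173.5) = +520.5 kJ/mol
(b) × 3 (scale by 3 for the 3 C8H18(l)): (3)·(-250.1) = -750.3 kJ/mol
ΔHrxn = (+520.5) + (-750.3) = -229.8 kJ/mol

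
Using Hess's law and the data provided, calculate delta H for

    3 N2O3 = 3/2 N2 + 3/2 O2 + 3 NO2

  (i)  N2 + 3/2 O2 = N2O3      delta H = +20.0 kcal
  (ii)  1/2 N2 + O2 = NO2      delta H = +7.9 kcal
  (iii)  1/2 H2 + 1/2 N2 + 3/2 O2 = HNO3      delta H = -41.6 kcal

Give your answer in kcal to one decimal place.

(i) reversed and × 3 (N2O3 must end up as a reactant; ×3 to match 3 N2O3 in the target): (-3)·(+20.0) = -60.0 kcal
(ii) × 3 (×3 to match 3 NO2 in the target): (3)·(+7.9) = +23.7 kcal
(iii): not needed (HNO3 appears nowhere else).
Summing the manipulated equations, delta H = (-3)·(+20.0) + (3)·(+7.9) = -36.3 kcal

delta H = -36.3 kcal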